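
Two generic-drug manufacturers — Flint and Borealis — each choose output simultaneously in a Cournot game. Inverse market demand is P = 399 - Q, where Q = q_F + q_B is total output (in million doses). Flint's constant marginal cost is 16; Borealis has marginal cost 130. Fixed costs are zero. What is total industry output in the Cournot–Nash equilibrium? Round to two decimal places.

217.33

Flint's profit: π_F = (399 - Q)q_F - (16q_F). Setting ∂π_F/∂q_F = 0: 383 - 2q_F - (q_B) = 0.
Borealis's profit: π_B = (399 - Q)q_B - (130q_B). Setting ∂π_B/∂q_B = 0: 269 - 2q_B - (q_F) = 0.
Best responses: q_F = (383 - q_B)/2, q_B = (269 - q_F)/2.
Solving the pair: q_F = 497/3, q_B = 155/3.
Total output Q = 497/3 + 155/3 = 652/3.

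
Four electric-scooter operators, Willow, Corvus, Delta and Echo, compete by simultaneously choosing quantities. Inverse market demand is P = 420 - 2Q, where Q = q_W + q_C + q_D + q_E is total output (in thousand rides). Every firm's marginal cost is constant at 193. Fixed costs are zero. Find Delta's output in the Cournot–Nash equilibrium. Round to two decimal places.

A representative firm's profit is π_i = q_i(420 - 2Q) - 193q_i.
First-order condition (treating rivals' output as given): 227 - 4q_i - 2·Σ_{j≠i} q_j = 0.
By symmetry each firm produces the same amount; substituting Σ_{j≠i} q_j = 3q_i yields q_i = 227/10.

22.70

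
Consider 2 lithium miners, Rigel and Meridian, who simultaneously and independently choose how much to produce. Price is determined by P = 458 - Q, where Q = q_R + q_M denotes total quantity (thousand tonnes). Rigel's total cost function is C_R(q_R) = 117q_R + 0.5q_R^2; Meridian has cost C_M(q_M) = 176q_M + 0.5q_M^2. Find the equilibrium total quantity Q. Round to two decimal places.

Rigel's profit: π_R = (458 - Q)q_R - (117q_R + (1/2)q_R²). Setting ∂π_R/∂q_R = 0: 341 - 3q_R - (q_M) = 0.
Meridian's first-order condition: 282 - 3q_M - (q_R) = 0.
Rearranging gives the reaction functions q_R = (341 - q_M)/3 and q_M = (282 - q_R)/3.
Solving the pair: q_R = 741/8, q_M = 505/8.
Total output Q = 741/8 + 505/8 = 623/4.

155.75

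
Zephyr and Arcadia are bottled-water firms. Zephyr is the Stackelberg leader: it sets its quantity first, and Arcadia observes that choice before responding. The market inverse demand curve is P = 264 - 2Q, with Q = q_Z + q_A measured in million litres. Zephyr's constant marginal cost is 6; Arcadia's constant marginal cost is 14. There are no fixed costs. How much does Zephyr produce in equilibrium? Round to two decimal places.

The follower Arcadia best-responds to any q_Z: π_A = (264 - 2Q)q_A - 14q_A.
∂π_A/∂q_A = 250 - 2q_Z - 4q_A = 0 gives the reaction function q_A = (250 - 2q_Z)/4.
Zephyr substitutes q_A(q_Z) into its own profit: π_Z = q_Z(264 - 2q_Z - (250 - 2q_Z)/2) - 6q_Z = (139 - q_Z)q_Z - 6q_Z.
The leader's first-order condition 133 - 2q_Z = 0 yields q_Z = 133/2.
Then q_A = (250 - 2·(133/2))/4 = 117/4.

66.50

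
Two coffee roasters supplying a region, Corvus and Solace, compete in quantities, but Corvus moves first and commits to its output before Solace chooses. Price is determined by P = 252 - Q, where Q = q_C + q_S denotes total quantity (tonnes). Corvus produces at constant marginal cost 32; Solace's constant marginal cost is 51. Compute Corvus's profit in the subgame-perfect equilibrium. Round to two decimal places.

The follower Solace best-responds to any q_C: π_S = (252 - Q)q_S - 51q_S.
Follower FOC: 201 - q_C - 2q_S = 0, so q_S(q_C) = (201 - q_C)/2.
The leader anticipates this reaction. Substituting into P = 252 - Q gives P = 303/2 - (1/2)q_C, so π_C = (303/2 - (1/2)q_C)q_C - 32q_C.
Leader FOC: 239/2 - q_C = 0, so q_C = 239/2.
Then q_S = (201 - 239/2)/2 = 163/4.
Price P = 252 - 641/4 = 367/4.
Corvus's profit: (367/4 - 32)·(239/2) = 7140.1250.

7140.13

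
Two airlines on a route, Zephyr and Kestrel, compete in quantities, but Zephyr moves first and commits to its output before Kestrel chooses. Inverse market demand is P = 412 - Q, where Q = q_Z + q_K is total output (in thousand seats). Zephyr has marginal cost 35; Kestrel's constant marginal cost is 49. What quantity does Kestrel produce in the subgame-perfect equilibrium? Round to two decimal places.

The follower Kestrel best-responds to any q_Z: π_K = (412 - Q)q_K - 49q_K.
∂π_K/∂q_K = 363 - q_Z - 2q_K = 0 gives the reaction function q_K = (363 - q_Z)/2.
The leader anticipates this reaction. Substituting into P = 412 - Q gives P = 461/2 - (1/2)q_Z, so π_Z = (461/2 - (1/2)q_Z)q_Z - 35q_Z.
The leader's first-order condition 391/2 - q_Z = 0 yields q_Z = 391/2.
Then q_K = (363 - 391/2)/2 = 335/4.

83.75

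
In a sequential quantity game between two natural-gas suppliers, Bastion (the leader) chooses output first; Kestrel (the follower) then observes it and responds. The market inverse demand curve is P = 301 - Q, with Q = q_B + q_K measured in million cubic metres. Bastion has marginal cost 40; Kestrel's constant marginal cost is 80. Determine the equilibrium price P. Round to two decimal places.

Solve by backward induction. Given q_B, the follower Kestrel maximises π_K = (301 - q_B - q_K)q_K - 80q_K.
Setting the follower's marginal profit to zero, 221 - q_B - 2q_K = 0, i.e. q_K = (221 - q_B)/2.
The leader anticipates this reaction. Substituting into P = 301 - Q gives P = 381/2 - (1/2)q_B, so π_B = (381/2 - (1/2)q_B)q_B - 40q_B.
Maximising: ∂π_B/∂q_B = 301/2 - q_B = 0, giving q_B = 301/2.
Then q_K = (221 - 301/2)/2 = 141/4.
Total output Q = 743/4, so price P = 301 - 743/4 = 461/4.

115.25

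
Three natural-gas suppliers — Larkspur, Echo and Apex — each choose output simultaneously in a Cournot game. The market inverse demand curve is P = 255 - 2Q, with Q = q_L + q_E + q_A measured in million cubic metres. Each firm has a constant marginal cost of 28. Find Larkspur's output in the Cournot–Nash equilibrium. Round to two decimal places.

28.38

Each firm earns π_i = (255 - 2Q)q_i - 28q_i.
First-order condition (treating rivals' output as given): 227 - 4q_i - 2·Σ_{j≠i} q_j = 0.
With identical firms every q_j equals q_i, so Σ_{j≠i} q_j = 2q_i and 227 = 8q_i, giving q_i = 227/8.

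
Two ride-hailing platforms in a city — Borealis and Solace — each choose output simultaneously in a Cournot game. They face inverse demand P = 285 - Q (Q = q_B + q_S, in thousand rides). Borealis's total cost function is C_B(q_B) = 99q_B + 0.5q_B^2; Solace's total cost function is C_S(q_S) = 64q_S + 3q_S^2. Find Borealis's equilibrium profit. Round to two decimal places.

Borealis's profit: π_B = (285 - Q)q_B - (99q_B + (1/2)q_B²). Setting ∂π_B/∂q_B = 0: 186 - 3q_B - (q_S) = 0.
Solace's profit: π_S = (285 - Q)q_S - (64q_S + 3q_S²). Setting ∂π_S/∂q_S = 0: 221 - 8q_S - (q_B) = 0.
Rearranging gives the reaction functions q_B = (186 - q_S)/3 and q_S = (221 - q_B)/8.
Substituting one into the other gives q_B = 1267/23 and q_S = 477/23.
Price P = 285 - 1744/23 = 209.1739.
Borealis's profit: 209.1739·(1267/23) - 99·(1267/23) - (1/2)(1267/23)² = 4551.8592.

4551.86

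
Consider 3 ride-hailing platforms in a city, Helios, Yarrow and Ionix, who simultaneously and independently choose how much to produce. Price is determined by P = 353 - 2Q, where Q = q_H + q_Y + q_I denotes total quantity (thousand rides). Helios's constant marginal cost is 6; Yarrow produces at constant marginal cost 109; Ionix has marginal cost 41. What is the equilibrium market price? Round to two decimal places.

Helios's profit: π_H = (353 - 2Q)q_H - (6q_H). Setting ∂π_H/∂q_H = 0: 347 - 4q_H - 2(q_Y + q_I) = 0.
Yarrow's profit: π_Y = (353 - 2Q)q_Y - (109q_Y). Setting ∂π_Y/∂q_Y = 0: 244 - 4q_Y - 2(q_H + q_I) = 0.
Ionix's profit: π_I = (353 - 2Q)q_I - (41q_I). Setting ∂π_I/∂q_I = 0: 312 - 4q_I - 2(q_H + q_Y) = 0.
Summing all 3 equations gives 903 − 8Q = 0, hence Q = 903/8.
Back-substituting: q_H = (347 − 903/4)/2 = 485/8, q_Y = (244 − 903/4)/2 = 73/8, q_I = (312 − 903/4)/2 = 345/8.
Total output Q = 903/8, so price P = 353 - 2·(903/8) = 509/4.

127.25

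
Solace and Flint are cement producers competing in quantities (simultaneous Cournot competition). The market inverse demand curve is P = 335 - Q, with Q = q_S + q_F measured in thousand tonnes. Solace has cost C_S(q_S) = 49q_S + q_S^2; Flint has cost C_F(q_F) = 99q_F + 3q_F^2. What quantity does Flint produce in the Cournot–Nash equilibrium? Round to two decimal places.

Solace's profit: π_S = (335 - Q)q_S - (49q_S + q_S²). Setting ∂π_S/∂q_S = 0: 286 - 4q_S - (q_F) = 0.
Flint's profit: π_F = (335 - Q)q_F - (99q_F + 3q_F²). Setting ∂π_F/∂q_F = 0: 236 - 8q_F - (q_S) = 0.
Best responses: q_S = (286 - q_F)/4, q_F = (236 - q_S)/8.
Solving the pair: q_S = 66.1935, q_F = 658/31.

21.23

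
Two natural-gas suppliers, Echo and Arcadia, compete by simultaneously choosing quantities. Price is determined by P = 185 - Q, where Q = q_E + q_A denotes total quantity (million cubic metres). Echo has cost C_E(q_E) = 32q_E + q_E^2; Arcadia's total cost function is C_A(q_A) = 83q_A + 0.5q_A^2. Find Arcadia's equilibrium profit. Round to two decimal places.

806.10

Echo's profit: π_E = (185 - Q)q_E - (32q_E + q_E²). Setting ∂π_E/∂q_E = 0: 153 - 4q_E - (q_A) = 0.
Arcadia's first-order condition: 102 - 3q_A - (q_E) = 0.
Best responses: q_E = (153 - q_A)/4, q_A = (102 - q_E)/3.
Solving the pair: q_E = 357/11, q_A = 255/11.
Price P = 185 - 612/11 = 1423/11.
Arcadia's profit: (1423/11)·(255/11) - 83·(255/11) - (1/2)(255/11)² = 806.0950.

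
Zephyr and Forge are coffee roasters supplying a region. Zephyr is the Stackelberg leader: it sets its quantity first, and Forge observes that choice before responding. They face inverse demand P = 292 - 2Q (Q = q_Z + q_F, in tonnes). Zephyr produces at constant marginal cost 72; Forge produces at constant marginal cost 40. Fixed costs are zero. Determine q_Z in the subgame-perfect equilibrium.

47

The follower Forge best-responds to any q_Z: π_F = (292 - 2Q)q_F - 40q_F.
∂π_F/∂q_F = 252 - 2q_Z - 4q_F = 0 gives the reaction function q_F = (252 - 2q_Z)/4.
Zephyr substitutes q_F(q_Z) into its own profit: π_Z = q_Z(292 - 2q_Z - (252 - 2q_Z)/2) - 72q_Z = (166 - q_Z)q_Z - 72q_Z.
Maximising: ∂π_Z/∂q_Z = 94 - 2q_Z = 0, giving q_Z = 47.
Then q_F = (252 - 2·47)/4 = 79/2.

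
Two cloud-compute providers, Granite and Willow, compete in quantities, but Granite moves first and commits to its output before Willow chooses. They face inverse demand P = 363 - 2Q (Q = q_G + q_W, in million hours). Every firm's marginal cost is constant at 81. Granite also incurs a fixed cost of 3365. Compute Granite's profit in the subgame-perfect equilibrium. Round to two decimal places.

The follower Willow best-responds to any q_G: π_W = (363 - 2Q)q_W - 81q_W.
∂π_W/∂q_W = 282 - 2q_G - 4q_W = 0 gives the reaction function q_W = (282 - 2q_G)/4.
The leader anticipates this reaction. Substituting into P = 363 - 2Q gives P = 222 - q_G, so π_G = (222 - q_G)q_G - 81q_G.
The leader's first-order condition 141 - 2q_G = 0 yields q_G = 141/2.
Then q_W = (282 - 2·(141/2))/4 = 141/4.
Price P = 363 - 2·(423/4) = 303/2.
Granite's profit: (303/2 - 81)·(141/2) - 3365 = 1605.2500.

1605.25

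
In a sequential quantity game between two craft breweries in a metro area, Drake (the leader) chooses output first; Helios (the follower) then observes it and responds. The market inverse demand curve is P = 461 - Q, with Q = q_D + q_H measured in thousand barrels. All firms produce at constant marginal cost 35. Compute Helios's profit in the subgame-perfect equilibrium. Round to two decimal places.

Solve by backward induction. Given q_D, the follower Helios maximises π_H = (461 - q_D - q_H)q_H - 35q_H.
∂π_H/∂q_H = 426 - q_D - 2q_H = 0 gives the reaction function q_H = (426 - q_D)/2.
Drake substitutes q_H(q_D) into its own profit: π_D = q_D(461 - q_D - (426 - q_D)/2) - 35q_D = (248 - (1/2)q_D)q_D - 35q_D.
Maximising: ∂π_D/∂q_D = 213 - q_D = 0, giving q_D = 213.
Then q_H = (426 - 213)/2 = 213/2.
Price P = 461 - 639/2 = 283/2.
Helios's profit: (283/2 - 35)·(213/2) = 11342.2500.

11342.25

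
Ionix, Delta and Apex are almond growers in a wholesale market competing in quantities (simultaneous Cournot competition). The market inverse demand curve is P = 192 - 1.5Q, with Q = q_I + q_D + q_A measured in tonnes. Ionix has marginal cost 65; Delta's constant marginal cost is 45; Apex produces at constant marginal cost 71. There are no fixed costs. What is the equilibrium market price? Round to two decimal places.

93.25

Ionix's profit: π_I = (192 - 1.5Q)q_I - (65q_I). Setting ∂π_I/∂q_I = 0: 127 - 3q_I - (3/2)(q_D + q_A) = 0.
Delta's profit: π_D = (192 - 1.5Q)q_D - (45q_D). Setting ∂π_D/∂q_D = 0: 147 - 3q_D - (3/2)(q_I + q_A) = 0.
Apex's profit: π_A = (192 - 1.5Q)q_A - (71q_A). Setting ∂π_A/∂q_A = 0: 121 - 3q_A - (3/2)(q_I + q_D) = 0.
Adding the 3 conditions: 395 − 3Q − 3Q = 0, i.e. Q = 395/6.
Back-substituting: q_I = (127 − 395/4)/(3/2) = 113/6, q_D = (147 − 395/4)/(3/2) = 193/6, q_A = (121 − 395/4)/(3/2) = 89/6.
Total output Q = 395/6, so price P = 192 - (3/2)·(395/6) = 373/4.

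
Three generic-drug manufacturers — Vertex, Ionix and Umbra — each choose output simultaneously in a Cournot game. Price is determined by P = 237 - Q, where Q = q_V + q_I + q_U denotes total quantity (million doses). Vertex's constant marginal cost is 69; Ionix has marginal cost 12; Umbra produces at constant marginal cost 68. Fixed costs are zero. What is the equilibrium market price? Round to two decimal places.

96.50

Vertex's profit: π_V = (237 - Q)q_V - (69q_V). Setting ∂π_V/∂q_V = 0: 168 - 2q_V - (q_I + q_U) = 0.
Ionix's first-order condition: 225 - 2q_I - (q_V + q_U) = 0.
Umbra's first-order condition: 169 - 2q_U - (q_V + q_I) = 0.
Adding the 3 conditions: 562 − 2Q − 2Q = 0, i.e. Q = 281/2.
Back-substituting: q_V = (168 − 281/2) = 55/2, q_I = (225 − 281/2) = 169/2, q_U = (169 − 281/2) = 57/2.
Total output Q = 281/2, so price P = 237 - 281/2 = 193/2.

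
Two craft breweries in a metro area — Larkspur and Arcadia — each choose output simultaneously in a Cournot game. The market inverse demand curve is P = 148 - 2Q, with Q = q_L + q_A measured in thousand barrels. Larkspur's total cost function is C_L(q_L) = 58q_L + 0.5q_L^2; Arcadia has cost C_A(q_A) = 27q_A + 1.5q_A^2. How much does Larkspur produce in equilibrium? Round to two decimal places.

Larkspur's profit: π_L = (148 - 2Q)q_L - (58q_L + (1/2)q_L²). Setting ∂π_L/∂q_L = 0: 90 - 5q_L - 2(q_A) = 0.
Arcadia's profit: π_A = (148 - 2Q)q_A - (27q_A + (3/2)q_A²). Setting ∂π_A/∂q_A = 0: 121 - 7q_A - 2(q_L) = 0.
So q_L = (90 - 2q_A)/5 and q_A = (121 - 2q_L)/7.
Substituting one into the other gives q_L = 388/31 and q_A = 425/31.

12.52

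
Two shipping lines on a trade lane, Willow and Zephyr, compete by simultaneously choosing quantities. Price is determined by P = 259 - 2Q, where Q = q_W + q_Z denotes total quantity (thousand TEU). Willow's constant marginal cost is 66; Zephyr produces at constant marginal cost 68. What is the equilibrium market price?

Willow's profit: π_W = (259 - 2Q)q_W - (66q_W). Setting ∂π_W/∂q_W = 0: 193 - 4q_W - 2(q_Z) = 0.
Zephyr's first-order condition: 191 - 4q_Z - 2(q_W) = 0.
Best responses: q_W = (193 - 2q_Z)/4, q_Z = (191 - 2q_W)/4.
Substituting one into the other gives q_W = 65/2 and q_Z = 63/2.
Total output Q = 64, so price P = 259 - 2·64 = 131.

131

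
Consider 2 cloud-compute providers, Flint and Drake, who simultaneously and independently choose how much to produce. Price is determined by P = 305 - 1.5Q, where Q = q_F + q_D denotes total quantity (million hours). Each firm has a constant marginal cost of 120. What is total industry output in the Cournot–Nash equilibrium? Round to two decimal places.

A representative firm's profit is π_i = q_i(305 - 1.5Q) - 120q_i.
First-order condition (treating rivals' output as given): 185 - 3q_i - (3/2)q_j = 0.
With identical firms every q_j equals q_i, so q_j = q_i and 185 = (9/2)q_i, giving q_i = 370/9.
Total output Q = 370/9 + 370/9 = 740/9.

82.22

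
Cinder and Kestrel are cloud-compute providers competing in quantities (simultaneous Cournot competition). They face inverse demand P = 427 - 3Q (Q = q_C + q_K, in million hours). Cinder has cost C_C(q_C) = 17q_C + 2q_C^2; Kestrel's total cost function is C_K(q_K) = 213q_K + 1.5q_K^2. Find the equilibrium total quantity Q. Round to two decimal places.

48.86

Cinder's profit: π_C = (427 - 3Q)q_C - (17q_C + 2q_C²). Setting ∂π_C/∂q_C = 0: 410 - 10q_C - 3(q_K) = 0.
Kestrel's first-order condition: 214 - 9q_K - 3(q_C) = 0.
So q_C = (410 - 3q_K)/10 and q_K = (214 - 3q_C)/9.
Substituting one into the other gives q_C = 1016/27 and q_K = 910/81.
Total output Q = 1016/27 + 910/81 = 48.8642.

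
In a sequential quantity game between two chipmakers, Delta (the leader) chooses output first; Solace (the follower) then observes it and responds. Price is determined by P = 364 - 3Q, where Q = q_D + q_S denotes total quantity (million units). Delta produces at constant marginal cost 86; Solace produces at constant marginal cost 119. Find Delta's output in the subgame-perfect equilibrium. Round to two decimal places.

51.83

Solve by backward induction. Given q_D, the follower Solace maximises π_S = (364 - 3q_D - 3q_S)q_S - 119q_S.
Follower FOC: 245 - 3q_D - 6q_S = 0, so q_S(q_D) = (245 - 3q_D)/6.
The leader anticipates this reaction. Substituting into P = 364 - 3Q gives P = 483/2 - (3/2)q_D, so π_D = (483/2 - (3/2)q_D)q_D - 86q_D.
Maximising: ∂π_D/∂q_D = 311/2 - 3q_D = 0, giving q_D = 311/6.
Then q_S = (245 - 3·(311/6))/6 = 179/12.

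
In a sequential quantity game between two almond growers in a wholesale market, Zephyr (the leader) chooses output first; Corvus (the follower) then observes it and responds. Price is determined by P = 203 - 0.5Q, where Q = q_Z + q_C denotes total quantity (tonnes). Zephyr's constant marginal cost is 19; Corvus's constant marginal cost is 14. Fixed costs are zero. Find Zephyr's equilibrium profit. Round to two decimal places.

8010.25

The follower Corvus best-responds to any q_Z: π_C = (203 - 0.5Q)q_C - 14q_C.
Follower FOC: 189 - (1/2)q_Z - q_C = 0, so q_C(q_Z) = (189 - (1/2)q_Z).
The leader anticipates this reaction. Substituting into P = 203 - 0.5Q gives P = 217/2 - (1/4)q_Z, so π_Z = (217/2 - (1/4)q_Z)q_Z - 19q_Z.
Leader FOC: 179/2 - (1/2)q_Z = 0, so q_Z = 179.
Then q_C = (189 - (1/2)·179) = 199/2.
Price P = 203 - (1/2)·(557/2) = 255/4.
Zephyr's profit: (255/4 - 19)·179 = 8010.2500.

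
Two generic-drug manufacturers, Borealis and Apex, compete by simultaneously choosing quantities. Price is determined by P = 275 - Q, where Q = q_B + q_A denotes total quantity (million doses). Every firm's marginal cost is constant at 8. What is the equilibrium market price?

97

Each firm earns π_i = (275 - Q)q_i - 8q_i.
Setting ∂π_i/∂q_i = 0 with rivals' quantities fixed: 267 - 2q_i - q_j = 0.
By symmetry each firm produces the same amount; substituting q_j = q_i yields q_i = 267/3 = 89.
Total output Q = 178, so price P = 275 - 178 = 97.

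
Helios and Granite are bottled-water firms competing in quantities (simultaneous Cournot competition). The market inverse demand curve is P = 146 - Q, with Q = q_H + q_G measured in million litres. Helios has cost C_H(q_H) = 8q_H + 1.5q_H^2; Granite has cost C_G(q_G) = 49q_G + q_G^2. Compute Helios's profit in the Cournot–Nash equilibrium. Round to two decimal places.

1433.69

Helios's profit: π_H = (146 - Q)q_H - (8q_H + (3/2)q_H²). Setting ∂π_H/∂q_H = 0: 138 - 5q_H - (q_G) = 0.
Granite's profit: π_G = (146 - Q)q_G - (49q_G + q_G²). Setting ∂π_G/∂q_G = 0: 97 - 4q_G - (q_H) = 0.
Best responses: q_H = (138 - q_G)/5, q_G = (97 - q_H)/4.
Substituting one into the other gives q_H = 455/19 and q_G = 347/19.
Price P = 146 - 802/19 = 1972/19.
Helios's profit: (1972/19)·(455/19) - 8·(455/19) - (3/2)(455/19)² = 1433.6911.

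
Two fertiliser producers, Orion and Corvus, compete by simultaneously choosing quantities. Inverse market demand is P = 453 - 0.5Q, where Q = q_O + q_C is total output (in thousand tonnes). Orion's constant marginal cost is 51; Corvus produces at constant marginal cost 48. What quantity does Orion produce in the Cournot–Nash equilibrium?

266

Orion's profit: π_O = (453 - 0.5Q)q_O - (51q_O). Setting ∂π_O/∂q_O = 0: 402 - q_O - (1/2)(q_C) = 0.
Corvus's first-order condition: 405 - q_C - (1/2)(q_O) = 0.
Best responses: q_O = (402 - (1/2)q_C), q_C = (405 - (1/2)q_O).
Solving the pair: q_O = 266, q_C = 272.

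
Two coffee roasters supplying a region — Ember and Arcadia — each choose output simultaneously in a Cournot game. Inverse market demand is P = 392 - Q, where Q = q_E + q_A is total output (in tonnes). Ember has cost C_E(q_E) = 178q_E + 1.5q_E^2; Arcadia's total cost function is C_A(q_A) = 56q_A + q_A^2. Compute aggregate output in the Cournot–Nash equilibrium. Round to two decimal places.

Ember's profit: π_E = (392 - Q)q_E - (178q_E + (3/2)q_E²). Setting ∂π_E/∂q_E = 0: 214 - 5q_E - (q_A) = 0.
Arcadia's first-order condition: 336 - 4q_A - (q_E) = 0.
Best responses: q_E = (214 - q_A)/5, q_A = (336 - q_E)/4.
Solving the pair: q_E = 520/19, q_A = 1466/19.
Total output Q = 520/19 + 1466/19 = 1986/19.

104.53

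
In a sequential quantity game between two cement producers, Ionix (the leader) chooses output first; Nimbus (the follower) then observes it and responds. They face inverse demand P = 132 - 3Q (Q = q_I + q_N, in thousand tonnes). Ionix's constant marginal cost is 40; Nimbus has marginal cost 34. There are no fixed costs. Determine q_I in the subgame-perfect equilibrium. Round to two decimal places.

14.33

Solve by backward induction. Given q_I, the follower Nimbus maximises π_N = (132 - 3q_I - 3q_N)q_N - 34q_N.
Follower FOC: 98 - 3q_I - 6q_N = 0, so q_N(q_I) = (98 - 3q_I)/6.
The leader anticipates this reaction. Substituting into P = 132 - 3Q gives P = 83 - (3/2)q_I, so π_I = (83 - (3/2)q_I)q_I - 40q_I.
Leader FOC: 43 - 3q_I = 0, so q_I = 43/3.
Then q_N = (98 - 3·(43/3))/6 = 55/6.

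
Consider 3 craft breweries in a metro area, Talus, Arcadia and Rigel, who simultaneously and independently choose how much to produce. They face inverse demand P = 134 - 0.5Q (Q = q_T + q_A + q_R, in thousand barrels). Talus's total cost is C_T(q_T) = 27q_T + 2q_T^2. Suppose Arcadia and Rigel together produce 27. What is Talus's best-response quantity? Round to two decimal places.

18.70

With rivals' combined output fixed at 27, Talus's profit is π_T = (134 - (1/2)·27 - (1/2)q_T)q_T - (27q_T + 2q_T²) = (241/2 - (1/2)q_T)q_T - (27q_T + 2q_T²).
∂π_T/∂q_T = 187/2 - 5q_T = 0, so q_T = 187/10.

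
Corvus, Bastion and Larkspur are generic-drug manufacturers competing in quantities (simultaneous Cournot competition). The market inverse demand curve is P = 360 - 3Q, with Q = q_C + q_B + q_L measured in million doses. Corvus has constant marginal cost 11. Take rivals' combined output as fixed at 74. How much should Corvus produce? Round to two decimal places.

21.17

With rivals' combined output fixed at 74, Corvus's profit is π_C = (360 - 3·74 - 3q_C)q_C - (11q_C) = (138 - 3q_C)q_C - (11q_C).
∂π_C/∂q_C = 127 - 6q_C = 0, so q_C = 127/6.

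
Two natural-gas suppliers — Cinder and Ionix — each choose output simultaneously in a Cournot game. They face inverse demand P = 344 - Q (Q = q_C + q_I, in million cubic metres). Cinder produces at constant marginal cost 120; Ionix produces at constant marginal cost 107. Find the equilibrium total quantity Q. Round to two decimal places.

Cinder's profit: π_C = (344 - Q)q_C - (120q_C). Setting ∂π_C/∂q_C = 0: 224 - 2q_C - (q_I) = 0.
Ionix's first-order condition: 237 - 2q_I - (q_C) = 0.
Best responses: q_C = (224 - q_I)/2, q_I = (237 - q_C)/2.
Solving the pair: q_C = 211/3, q_I = 250/3.
Total output Q = 211/3 + 250/3 = 461/3.

153.67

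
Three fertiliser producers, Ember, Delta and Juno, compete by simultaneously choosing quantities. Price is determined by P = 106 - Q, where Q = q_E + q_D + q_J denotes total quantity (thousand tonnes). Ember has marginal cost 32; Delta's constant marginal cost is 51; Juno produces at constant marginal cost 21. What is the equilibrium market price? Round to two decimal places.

52.50

Ember's profit: π_E = (106 - Q)q_E - (32q_E). Setting ∂π_E/∂q_E = 0: 74 - 2q_E - (q_D + q_J) = 0.
Delta's first-order condition: 55 - 2q_D - (q_E + q_J) = 0.
Juno's profit: π_J = (106 - Q)q_J - (21q_J). Setting ∂π_J/∂q_J = 0: 85 - 2q_J - (q_E + q_D) = 0.
Adding the 3 conditions: 214 − 2Q − 2Q = 0, i.e. Q = 107/2.
Back-substituting: q_E = (74 − 107/2) = 41/2, q_D = (55 − 107/2) = 3/2, q_J = (85 − 107/2) = 63/2.
Total output Q = 107/2, so price P = 106 - 107/2 = 105/2.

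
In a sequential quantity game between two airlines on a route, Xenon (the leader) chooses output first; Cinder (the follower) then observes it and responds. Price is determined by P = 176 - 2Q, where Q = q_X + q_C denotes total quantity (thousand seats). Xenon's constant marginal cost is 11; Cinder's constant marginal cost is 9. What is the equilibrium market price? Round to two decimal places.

Solve by backward induction. Given q_X, the follower Cinder maximises π_C = (176 - 2q_X - 2q_C)q_C - 9q_C.
Setting the follower's marginal profit to zero, 167 - 2q_X - 4q_C = 0, i.e. q_C = (167 - 2q_X)/4.
Xenon substitutes q_C(q_X) into its own profit: π_X = q_X(176 - 2q_X - (167 - 2q_X)/2) - 11q_X = (185/2 - q_X)q_X - 11q_X.
Maximising: ∂π_X/∂q_X = 163/2 - 2q_X = 0, giving q_X = 163/4.
Then q_C = (167 - 2·(163/4))/4 = 171/8.
Total output Q = 497/8, so price P = 176 - 2·(497/8) = 207/4.

51.75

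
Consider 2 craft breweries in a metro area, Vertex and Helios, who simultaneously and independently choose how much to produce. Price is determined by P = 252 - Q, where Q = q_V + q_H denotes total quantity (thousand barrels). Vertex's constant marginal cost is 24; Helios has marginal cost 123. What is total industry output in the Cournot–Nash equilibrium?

119

Vertex's profit: π_V = (252 - Q)q_V - (24q_V). Setting ∂π_V/∂q_V = 0: 228 - 2q_V - (q_H) = 0.
Helios's profit: π_H = (252 - Q)q_H - (123q_H). Setting ∂π_H/∂q_H = 0: 129 - 2q_H - (q_V) = 0.
Rearranging gives the reaction functions q_V = (228 - q_H)/2 and q_H = (129 - q_V)/2.
Solving the pair: q_V = 109, q_H = 10.
Total output Q = 109 + 10 = 119.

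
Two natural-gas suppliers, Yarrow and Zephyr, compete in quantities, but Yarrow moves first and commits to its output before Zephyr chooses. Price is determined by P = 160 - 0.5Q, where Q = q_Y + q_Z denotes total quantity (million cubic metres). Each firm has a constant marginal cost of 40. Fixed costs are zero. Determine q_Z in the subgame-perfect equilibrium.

The follower Zephyr best-responds to any q_Y: π_Z = (160 - 0.5Q)q_Z - 40q_Z.
Follower FOC: 120 - (1/2)q_Y - q_Z = 0, so q_Z(q_Y) = (120 - (1/2)q_Y).
The leader anticipates this reaction. Substituting into P = 160 - 0.5Q gives P = 100 - (1/4)q_Y, so π_Y = (100 - (1/4)q_Y)q_Y - 40q_Y.
Maximising: ∂π_Y/∂q_Y = 60 - (1/2)q_Y = 0, giving q_Y = 120.
Then q_Z = (120 - (1/2)·120) = 60.

60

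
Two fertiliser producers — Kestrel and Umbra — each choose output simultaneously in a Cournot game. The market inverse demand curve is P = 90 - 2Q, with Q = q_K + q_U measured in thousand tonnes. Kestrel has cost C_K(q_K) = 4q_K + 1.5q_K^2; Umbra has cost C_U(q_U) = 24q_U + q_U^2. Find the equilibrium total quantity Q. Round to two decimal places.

17.74

Kestrel's profit: π_K = (90 - 2Q)q_K - (4q_K + (3/2)q_K²). Setting ∂π_K/∂q_K = 0: 86 - 7q_K - 2(q_U) = 0.
Umbra's first-order condition: 66 - 6q_U - 2(q_K) = 0.
Best responses: q_K = (86 - 2q_U)/7, q_U = (66 - 2q_K)/6.
Substituting one into the other gives q_K = 192/19 and q_U = 145/19.
Total output Q = 192/19 + 145/19 = 337/19.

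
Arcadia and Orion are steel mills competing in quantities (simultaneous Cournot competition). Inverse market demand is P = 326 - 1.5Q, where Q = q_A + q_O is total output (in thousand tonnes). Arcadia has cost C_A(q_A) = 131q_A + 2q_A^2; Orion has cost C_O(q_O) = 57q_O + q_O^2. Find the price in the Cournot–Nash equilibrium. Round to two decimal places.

226.98

Arcadia's profit: π_A = (326 - 1.5Q)q_A - (131q_A + 2q_A²). Setting ∂π_A/∂q_A = 0: 195 - 7q_A - (3/2)(q_O) = 0.
Orion's profit: π_O = (326 - 1.5Q)q_O - (57q_O + q_O²). Setting ∂π_O/∂q_O = 0: 269 - 5q_O - (3/2)(q_A) = 0.
Rearranging gives the reaction functions q_A = (195 - (3/2)q_O)/7 and q_O = (269 - (3/2)q_A)/5.
Solving the pair: q_A = 17.4504, q_O = 48.5649.
Total output Q = 66.0153, so price P = 326 - (3/2)·66.0153 = 226.9771.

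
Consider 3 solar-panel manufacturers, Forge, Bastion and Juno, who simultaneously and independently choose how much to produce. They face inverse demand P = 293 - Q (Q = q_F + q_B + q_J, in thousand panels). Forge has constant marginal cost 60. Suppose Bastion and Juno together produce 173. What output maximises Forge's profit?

With rivals' combined output fixed at 173, Forge's profit is π_F = (293 - 173 - q_F)q_F - (60q_F) = (120 - q_F)q_F - (60q_F).
∂π_F/∂q_F = 60 - 2q_F = 0, so q_F = 30.

30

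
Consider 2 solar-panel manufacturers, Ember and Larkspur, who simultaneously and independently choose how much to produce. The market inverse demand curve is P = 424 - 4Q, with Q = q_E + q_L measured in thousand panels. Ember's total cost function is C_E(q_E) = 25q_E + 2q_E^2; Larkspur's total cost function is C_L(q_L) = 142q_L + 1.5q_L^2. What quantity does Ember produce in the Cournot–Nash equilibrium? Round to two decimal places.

Ember's profit: π_E = (424 - 4Q)q_E - (25q_E + 2q_E²). Setting ∂π_E/∂q_E = 0: 399 - 12q_E - 4(q_L) = 0.
Larkspur's first-order condition: 282 - 11q_L - 4(q_E) = 0.
So q_E = (399 - 4q_L)/12 and q_L = (282 - 4q_E)/11.
Solving the pair: q_E = 28.1121, q_L = 447/29.

28.11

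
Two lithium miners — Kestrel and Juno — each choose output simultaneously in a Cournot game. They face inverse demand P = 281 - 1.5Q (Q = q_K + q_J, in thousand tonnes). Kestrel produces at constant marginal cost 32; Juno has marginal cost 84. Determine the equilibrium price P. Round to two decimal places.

132.33

Kestrel's profit: π_K = (281 - 1.5Q)q_K - (32q_K). Setting ∂π_K/∂q_K = 0: 249 - 3q_K - (3/2)(q_J) = 0.
Juno's first-order condition: 197 - 3q_J - (3/2)(q_K) = 0.
Best responses: q_K = (249 - (3/2)q_J)/3, q_J = (197 - (3/2)q_K)/3.
Solving the pair: q_K = 602/9, q_J = 290/9.
Total output Q = 892/9, so price P = 281 - (3/2)·(892/9) = 397/3.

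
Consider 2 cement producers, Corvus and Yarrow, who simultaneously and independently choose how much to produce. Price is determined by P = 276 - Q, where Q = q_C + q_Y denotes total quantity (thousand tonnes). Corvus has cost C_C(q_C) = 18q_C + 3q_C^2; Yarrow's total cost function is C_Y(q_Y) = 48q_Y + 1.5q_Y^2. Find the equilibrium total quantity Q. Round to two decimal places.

67.38

Corvus's profit: π_C = (276 - Q)q_C - (18q_C + 3q_C²). Setting ∂π_C/∂q_C = 0: 258 - 8q_C - (q_Y) = 0.
Yarrow's profit: π_Y = (276 - Q)q_Y - (48q_Y + (3/2)q_Y²). Setting ∂π_Y/∂q_Y = 0: 228 - 5q_Y - (q_C) = 0.
So q_C = (258 - q_Y)/8 and q_Y = (228 - q_C)/5.
Solving the pair: q_C = 354/13, q_Y = 522/13.
Total output Q = 354/13 + 522/13 = 876/13.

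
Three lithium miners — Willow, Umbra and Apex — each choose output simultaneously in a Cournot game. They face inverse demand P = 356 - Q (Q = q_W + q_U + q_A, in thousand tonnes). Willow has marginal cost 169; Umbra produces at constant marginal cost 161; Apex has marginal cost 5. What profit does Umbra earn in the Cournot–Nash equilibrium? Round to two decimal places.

138.06

Willow's profit: π_W = (356 - Q)q_W - (169q_W). Setting ∂π_W/∂q_W = 0: 187 - 2q_W - (q_U + q_A) = 0.
Umbra's first-order condition: 195 - 2q_U - (q_W + q_A) = 0.
Apex's profit: π_A = (356 - Q)q_A - (5q_A). Setting ∂π_A/∂q_A = 0: 351 - 2q_A - (q_W + q_U) = 0.
Adding the 3 first-order conditions: 733 − 4Q = 0, so Q = 733/4.
Back-substituting: q_W = (187 − 733/4) = 15/4, q_U = (195 − 733/4) = 47/4, q_A = (351 − 733/4) = 671/4.
Price P = 356 - 733/4 = 691/4.
Umbra's profit: (691/4 - 161)·(47/4) = 138.0625.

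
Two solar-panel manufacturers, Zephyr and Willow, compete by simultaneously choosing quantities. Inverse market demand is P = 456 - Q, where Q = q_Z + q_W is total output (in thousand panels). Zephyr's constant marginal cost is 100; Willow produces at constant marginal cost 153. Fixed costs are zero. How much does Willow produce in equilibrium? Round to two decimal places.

Zephyr's profit: π_Z = (456 - Q)q_Z - (100q_Z). Setting ∂π_Z/∂q_Z = 0: 356 - 2q_Z - (q_W) = 0.
Willow's first-order condition: 303 - 2q_W - (q_Z) = 0.
Rearranging gives the reaction functions q_Z = (356 - q_W)/2 and q_W = (303 - q_Z)/2.
Substituting one into the other gives q_Z = 409/3 and q_W = 250/3.

83.33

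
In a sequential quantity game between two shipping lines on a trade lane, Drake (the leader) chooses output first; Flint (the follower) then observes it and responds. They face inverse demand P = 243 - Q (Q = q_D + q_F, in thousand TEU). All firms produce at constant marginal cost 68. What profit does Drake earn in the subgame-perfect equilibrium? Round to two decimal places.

3828.13

The follower Flint best-responds to any q_D: π_F = (243 - Q)q_F - 68q_F.
∂π_F/∂q_F = 175 - q_D - 2q_F = 0 gives the reaction function q_F = (175 - q_D)/2.
Drake substitutes q_F(q_D) into its own profit: π_D = q_D(243 - q_D - (175 - q_D)/2) - 68q_D = (311/2 - (1/2)q_D)q_D - 68q_D.
The leader's first-order condition 175/2 - q_D = 0 yields q_D = 175/2.
Then q_F = (175 - 175/2)/2 = 175/4.
Price P = 243 - 525/4 = 447/4.
Drake's profit: (447/4 - 68)·(175/2) = 3828.1250.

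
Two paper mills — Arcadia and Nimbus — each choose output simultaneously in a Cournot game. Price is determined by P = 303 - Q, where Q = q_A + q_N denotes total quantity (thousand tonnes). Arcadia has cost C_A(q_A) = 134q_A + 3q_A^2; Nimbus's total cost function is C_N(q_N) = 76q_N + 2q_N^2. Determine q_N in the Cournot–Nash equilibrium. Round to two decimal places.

35.04

Arcadia's profit: π_A = (303 - Q)q_A - (134q_A + 3q_A²). Setting ∂π_A/∂q_A = 0: 169 - 8q_A - (q_N) = 0.
Nimbus's first-order condition: 227 - 6q_N - (q_A) = 0.
Best responses: q_A = (169 - q_N)/8, q_N = (227 - q_A)/6.
Substituting one into the other gives q_A = 787/47 and q_N = 1647/47.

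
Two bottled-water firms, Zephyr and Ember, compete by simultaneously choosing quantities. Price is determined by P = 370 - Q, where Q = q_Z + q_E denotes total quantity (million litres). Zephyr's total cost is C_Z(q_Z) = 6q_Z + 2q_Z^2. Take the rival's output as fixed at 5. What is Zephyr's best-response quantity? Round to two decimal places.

With the rival's output fixed at 5, Zephyr's profit is π_Z = (370 - 5 - q_Z)q_Z - (6q_Z + 2q_Z²) = (365 - q_Z)q_Z - (6q_Z + 2q_Z²).
∂π_Z/∂q_Z = 359 - 6q_Z = 0, so q_Z = 359/6.

59.83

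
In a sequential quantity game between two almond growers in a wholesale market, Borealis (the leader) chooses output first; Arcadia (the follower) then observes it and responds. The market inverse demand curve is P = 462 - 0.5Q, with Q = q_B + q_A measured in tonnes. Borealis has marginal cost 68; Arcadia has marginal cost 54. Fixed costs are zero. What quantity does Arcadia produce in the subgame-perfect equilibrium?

The follower Arcadia best-responds to any q_B: π_A = (462 - 0.5Q)q_A - 54q_A.
Setting the follower's marginal profit to zero, 408 - (1/2)q_B - q_A = 0, i.e. q_A = (408 - (1/2)q_B).
Borealis substitutes q_A(q_B) into its own profit: π_B = q_B(462 - (1/2)q_B - (408 - (1/2)q_B)/2) - 68q_B = (258 - (1/4)q_B)q_B - 68q_B.
The leader's first-order condition 190 - (1/2)q_B = 0 yields q_B = 380.
Then q_A = (408 - (1/2)·380) = 218.

218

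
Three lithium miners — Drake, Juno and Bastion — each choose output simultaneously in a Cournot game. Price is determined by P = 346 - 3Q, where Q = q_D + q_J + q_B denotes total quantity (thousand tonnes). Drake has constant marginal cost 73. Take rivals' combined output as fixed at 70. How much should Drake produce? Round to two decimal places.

10.50

With rivals' combined output fixed at 70, Drake's profit is π_D = (346 - 3·70 - 3q_D)q_D - (73q_D) = (136 - 3q_D)q_D - (73q_D).
∂π_D/∂q_D = 63 - 6q_D = 0, so q_D = 21/2.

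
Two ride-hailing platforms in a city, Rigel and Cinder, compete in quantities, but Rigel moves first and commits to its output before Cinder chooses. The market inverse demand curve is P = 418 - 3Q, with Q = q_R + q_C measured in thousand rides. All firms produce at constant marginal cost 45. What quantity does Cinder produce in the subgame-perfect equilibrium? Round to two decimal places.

Solve by backward induction. Given q_R, the follower Cinder maximises π_C = (418 - 3q_R - 3q_C)q_C - 45q_C.
Setting the follower's marginal profit to zero, 373 - 3q_R - 6q_C = 0, i.e. q_C = (373 - 3q_R)/6.
Rigel substitutes q_C(q_R) into its own profit: π_R = q_R(418 - 3q_R - (373 - 3q_R)/2) - 45q_R = (463/2 - (3/2)q_R)q_R - 45q_R.
The leader's first-order condition 373/2 - 3q_R = 0 yields q_R = 373/6.
Then q_C = (373 - 3·(373/6))/6 = 373/12.

31.08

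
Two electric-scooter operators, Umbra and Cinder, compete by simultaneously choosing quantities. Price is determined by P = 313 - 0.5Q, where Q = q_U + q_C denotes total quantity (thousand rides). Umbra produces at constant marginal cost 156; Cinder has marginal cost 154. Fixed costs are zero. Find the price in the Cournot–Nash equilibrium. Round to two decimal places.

207.67

Umbra's profit: π_U = (313 - 0.5Q)q_U - (156q_U). Setting ∂π_U/∂q_U = 0: 157 - q_U - (1/2)(q_C) = 0.
Cinder's first-order condition: 159 - q_C - (1/2)(q_U) = 0.
Rearranging gives the reaction functions q_U = (157 - (1/2)q_C) and q_C = (159 - (1/2)q_U).
Solving the pair: q_U = 310/3, q_C = 322/3.
Total output Q = 632/3, so price P = 313 - (1/2)·(632/3) = 623/3.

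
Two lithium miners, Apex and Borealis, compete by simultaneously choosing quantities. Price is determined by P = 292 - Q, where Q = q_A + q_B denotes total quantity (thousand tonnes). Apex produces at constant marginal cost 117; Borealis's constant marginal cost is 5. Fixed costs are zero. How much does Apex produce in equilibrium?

21

Apex's profit: π_A = (292 - Q)q_A - (117q_A). Setting ∂π_A/∂q_A = 0: 175 - 2q_A - (q_B) = 0.
Borealis's profit: π_B = (292 - Q)q_B - (5q_B). Setting ∂π_B/∂q_B = 0: 287 - 2q_B - (q_A) = 0.
Rearranging gives the reaction functions q_A = (175 - q_B)/2 and q_B = (287 - q_A)/2.
Substituting one into the other gives q_A = 21 and q_B = 133.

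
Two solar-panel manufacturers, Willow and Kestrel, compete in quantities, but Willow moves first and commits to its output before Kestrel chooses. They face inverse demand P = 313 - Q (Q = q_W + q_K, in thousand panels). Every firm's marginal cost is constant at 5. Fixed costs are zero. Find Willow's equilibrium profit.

Solve by backward induction. Given q_W, the follower Kestrel maximises π_K = (313 - q_W - q_K)q_K - 5q_K.
∂π_K/∂q_K = 308 - q_W - 2q_K = 0 gives the reaction function q_K = (308 - q_W)/2.
The leader anticipates this reaction. Substituting into P = 313 - Q gives P = 159 - (1/2)q_W, so π_W = (159 - (1/2)q_W)q_W - 5q_W.
Maximising: ∂π_W/∂q_W = 154 - q_W = 0, giving q_W = 154.
Then q_K = (308 - 154)/2 = 77.
Price P = 313 - 231 = 82.
Willow's profit: (82 - 5)·154 = 11858.

11858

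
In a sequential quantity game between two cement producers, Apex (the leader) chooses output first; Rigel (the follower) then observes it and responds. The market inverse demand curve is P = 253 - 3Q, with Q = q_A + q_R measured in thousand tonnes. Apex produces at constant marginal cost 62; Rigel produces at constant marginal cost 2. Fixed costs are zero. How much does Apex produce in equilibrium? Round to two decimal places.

21.83

Solve by backward induction. Given q_A, the follower Rigel maximises π_R = (253 - 3q_A - 3q_R)q_R - 2q_R.
Follower FOC: 251 - 3q_A - 6q_R = 0, so q_R(q_A) = (251 - 3q_A)/6.
The leader anticipates this reaction. Substituting into P = 253 - 3Q gives P = 255/2 - (3/2)q_A, so π_A = (255/2 - (3/2)q_A)q_A - 62q_A.
Maximising: ∂π_A/∂q_A = 131/2 - 3q_A = 0, giving q_A = 131/6.
Then q_R = (251 - 3·(131/6))/6 = 371/12.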